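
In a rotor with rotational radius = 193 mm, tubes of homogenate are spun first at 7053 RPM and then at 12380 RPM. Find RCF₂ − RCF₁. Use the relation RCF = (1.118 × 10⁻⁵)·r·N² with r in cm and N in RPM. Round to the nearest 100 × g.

r = 193 mm = 19.3 cm
RCF₁ = 1.118 × 10⁻⁵ × 19.3 × (7053)² = 1.118 × 10⁻⁵ × 19.3 × 49,744,809 ≈ 10,733.6 × g
RCF₂ = 1.118 × 10⁻⁵ × 19.3 × (12380)² = 1.118 × 10⁻⁵ × 19.3 × 153,264,400 ≈ 33,070.5 × g
Increase = 33,070.5 − 10,733.6 = 22,336.9

≈ 22300 × g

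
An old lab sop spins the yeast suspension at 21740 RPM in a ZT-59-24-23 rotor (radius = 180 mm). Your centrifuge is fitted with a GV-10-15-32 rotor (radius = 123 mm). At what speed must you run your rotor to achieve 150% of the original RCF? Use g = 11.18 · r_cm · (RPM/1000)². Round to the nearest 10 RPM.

≈ 32210 RPM

Original rotor: r = 180 mm = 18.0 cm
RCF_original = 11.18 × 18 × (21.74)² = 11.18 × 18 × 472.6276 ≈ 95,111.6 × g
Target RCF = 1.5 × 95,111.6 ≈ 142,667.4 × g
Your rotor: r = 123 mm = 12.3 cm
142,667.4 = 11.18 × 12.3 × (N/1000)²
(N/1000)² = 142,667.4 / 137.514 = 1037.475
N = 1000 × √1037.475 ≈ 32,209.9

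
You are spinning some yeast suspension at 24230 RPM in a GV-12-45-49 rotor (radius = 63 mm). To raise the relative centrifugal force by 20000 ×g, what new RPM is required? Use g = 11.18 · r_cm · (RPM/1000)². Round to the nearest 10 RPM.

r = 63 mm = 6.3 cm
Current RCF = 11.18 × 6.3 × (24.23)² = 11.18 × 6.3 × 587.0929 ≈ 41,351.3 × g
Target RCF = 41,351.3 + 20,000 = 61,351.3 × g
(N/1000)² = 61,351.3 / 70.434 = 871.0467
N = 1000 × √871.0467 ≈ 29,513.5

≈ 29510 RPM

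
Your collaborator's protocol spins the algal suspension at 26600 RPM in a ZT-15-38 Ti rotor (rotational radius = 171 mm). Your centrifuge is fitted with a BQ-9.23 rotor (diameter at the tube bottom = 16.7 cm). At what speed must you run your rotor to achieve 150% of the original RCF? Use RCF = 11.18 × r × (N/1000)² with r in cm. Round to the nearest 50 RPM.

Original rotor: r = 171 mm = 17.1 cm
RCF = 11.18 × r × (N/1000)²
RCF_original = 11.18 × 17.1 × (26.6)² = 11.18 × 17.1 × 707.56 ≈ 135,269.9 × g
Target RCF = 1.5 × 135,269.9 ≈ 202,904.8 × g
Your rotor: r = 16.7 / 2 = 8.35 cm
202,904.8 = 11.18 × 8.35 × (N/1000)²
(N/1000)² = 202,904.8 / 93.353 = 2173.522
N = 1000 × √2173.522 ≈ 46,621.0

≈ 46600 RPM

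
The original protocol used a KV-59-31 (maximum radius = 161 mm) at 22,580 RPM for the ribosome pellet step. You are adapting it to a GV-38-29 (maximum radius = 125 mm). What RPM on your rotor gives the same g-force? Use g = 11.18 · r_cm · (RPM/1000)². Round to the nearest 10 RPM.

≈ 25630 RPM

Original rotor: r = 161 mm = 16.1 cm
RCF_original = 11.18 × 16.1 × (22.58)² = 11.18 × 16.1 × 509.8564 ≈ 91,773.1 × g
Your rotor: r = 125 mm = 12.5 cm
91,773.1 = 11.18 × 12.5 × (N/1000)²
(N/1000)² = 91,773.1 / 139.75 = 656.6948
N = 1000 × √656.6948 ≈ 25,626.1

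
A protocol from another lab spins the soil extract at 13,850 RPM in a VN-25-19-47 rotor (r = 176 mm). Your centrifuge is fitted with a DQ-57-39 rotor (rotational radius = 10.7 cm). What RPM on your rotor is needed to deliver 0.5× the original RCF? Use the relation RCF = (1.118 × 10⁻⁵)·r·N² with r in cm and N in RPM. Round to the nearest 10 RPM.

Original rotor: r = 176 mm = 17.6 cm
RCF_original = 1.118 × 10⁻⁵ × 17.6 × (13850)² = 1.118 × 10⁻⁵ × 17.6 × 191,822,500 ≈ 37,744.5 × g
Target RCF = 0.5 × 37,744.5 ≈ 18,872.2 × g
18,872.2 = 1.118 × 10⁻⁵ × 10.7 × N²
N² = 18,872.2 / (11.9626 × 10⁻⁵) = 157,760,019
N ≈ √157,760,019 ≈ 12,560.3

12560 RPM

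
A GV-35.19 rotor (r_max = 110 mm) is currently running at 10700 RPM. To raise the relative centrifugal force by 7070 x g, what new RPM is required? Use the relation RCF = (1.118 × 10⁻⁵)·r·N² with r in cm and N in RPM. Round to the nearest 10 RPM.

≈ 13110 RPM

r = 110 mm = 11.0 cm
Current RCF = 1.118 × 10⁻⁵ × 11 × (10700)² = 1.118 × 10⁻⁵ × 11 × 114,490,000 ≈ 14,080 × g
Target RCF = 14,080 + 7,070 = 21,150 × g
N² = 21,150 / (12.298 × 10⁻⁵) = 171,979,184
N ≈ √171,979,184 ≈ 13,114.1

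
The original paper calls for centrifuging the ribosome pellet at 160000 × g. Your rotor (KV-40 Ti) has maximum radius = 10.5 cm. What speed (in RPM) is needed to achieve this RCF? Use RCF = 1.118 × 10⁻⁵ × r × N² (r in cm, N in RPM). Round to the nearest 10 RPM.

N ≈ 36920 RPM

RCF = 1.118 × 10⁻⁵ × r × N²
160,000 = 1.118 × 10⁻⁵ × 10.5 × N²
N² = 160,000 / (11.739 × 10⁻⁵) = 1,362,978,107
N ≈ √1,362,978,107 ≈ 36,918.5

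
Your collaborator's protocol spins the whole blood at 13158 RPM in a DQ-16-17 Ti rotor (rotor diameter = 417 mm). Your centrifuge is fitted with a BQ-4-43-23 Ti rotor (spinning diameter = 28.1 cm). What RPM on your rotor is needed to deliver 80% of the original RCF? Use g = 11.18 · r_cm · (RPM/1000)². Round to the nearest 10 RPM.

14340 RPM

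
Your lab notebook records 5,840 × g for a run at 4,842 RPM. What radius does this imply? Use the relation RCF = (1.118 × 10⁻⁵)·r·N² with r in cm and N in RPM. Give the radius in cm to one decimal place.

≈ 22.3 cm

5840 = 1.118 × 10⁻⁵ × r × (4842)²
r = 5840 / (1.118 × 10⁻⁵ × 23,444,964) = 5840 / 262.1147 ≈ 22.280 cm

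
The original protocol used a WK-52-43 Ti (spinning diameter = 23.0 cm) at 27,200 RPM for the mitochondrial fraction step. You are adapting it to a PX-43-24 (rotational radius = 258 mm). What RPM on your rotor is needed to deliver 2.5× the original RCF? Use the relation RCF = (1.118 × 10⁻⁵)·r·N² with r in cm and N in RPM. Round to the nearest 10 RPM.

≈ 28710 RPM

Original rotor: r = 23.0 / 2 = 11.5 cm
RCF = 1.118 × 10⁻⁵ × r × N²
RCF_original = 1.118 × 10⁻⁵ × 11.5 × (27200)² = 1.118 × 10⁻⁵ × 11.5 × 739,840,000 ≈ 95,121.2 × g
Target RCF = 2.5 × 95,121.2 ≈ 237,803 × g
Your rotor: r = 258 mm = 25.8 cm
237,803 = 1.118 × 10⁻⁵ × 25.8 × N²
N² = 237,803 / (28.8444 × 10⁻⁵) = 824,433,859
N ≈ √824,433,859 ≈ 28,713.0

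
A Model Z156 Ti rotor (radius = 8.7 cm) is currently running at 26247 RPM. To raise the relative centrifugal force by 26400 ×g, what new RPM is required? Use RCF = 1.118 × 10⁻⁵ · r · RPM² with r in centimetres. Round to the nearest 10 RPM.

Current RCF = 1.118 × 10⁻⁵ × 8.7 × (26247)² = 1.118 × 10⁻⁵ × 8.7 × 688,905,009 ≈ 67,007 × g
Target RCF = 67,007 + 26,400 = 93,407 × g
N² = 93,407 / (9.7266 × 10⁻⁵) = 960,325,294
N ≈ √960,325,294 ≈ 30,989.1

30990 RPM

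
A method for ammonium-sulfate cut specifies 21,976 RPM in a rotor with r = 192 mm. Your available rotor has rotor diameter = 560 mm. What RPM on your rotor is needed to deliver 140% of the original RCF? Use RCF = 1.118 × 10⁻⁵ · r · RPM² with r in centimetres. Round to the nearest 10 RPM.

≈ 21530 RPM

Original rotor: r = 192 mm = 19.2 cm
RCF = 1.118 × 10⁻⁵ × r × N²
RCF_original = 1.118 × 10⁻⁵ × 19.2 × (21976)² = 1.118 × 10⁻⁵ × 19.2 × 482,944,576 ≈ 103,667 × g
Target RCF = 1.4 × 103,667 ≈ 145,133.8 × g
Your rotor: r = 560 mm / 2 = 280 mm = 28 cm
145,133.8 = 1.118 × 10⁻⁵ × 28 × N²
N² = 145,133.8 / (31.304 × 10⁻⁵) = 463,627,013
N ≈ √463,627,013 ≈ 21,532.0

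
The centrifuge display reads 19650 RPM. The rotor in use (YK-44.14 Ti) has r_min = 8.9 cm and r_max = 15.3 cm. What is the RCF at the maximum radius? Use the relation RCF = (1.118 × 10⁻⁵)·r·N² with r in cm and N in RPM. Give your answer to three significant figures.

Use r_max = 15.3 cm.
RCF = 1.118 × 10⁻⁵ × 15.3 × (19650)² = 1.118 × 10⁻⁵ × 15.3 × 386,122,500 ≈ 66,047.8 × g

≈ 66000 x g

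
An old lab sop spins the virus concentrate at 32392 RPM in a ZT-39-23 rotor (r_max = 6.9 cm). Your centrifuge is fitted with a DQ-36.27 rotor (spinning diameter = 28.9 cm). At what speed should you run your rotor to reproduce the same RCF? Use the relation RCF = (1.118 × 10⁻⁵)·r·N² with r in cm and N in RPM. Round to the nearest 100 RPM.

≈ 22400 RPM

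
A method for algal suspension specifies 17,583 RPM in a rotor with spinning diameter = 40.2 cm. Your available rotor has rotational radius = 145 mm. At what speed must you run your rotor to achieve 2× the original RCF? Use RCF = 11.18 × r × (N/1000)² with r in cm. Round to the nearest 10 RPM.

29280 RPM

Original rotor: r = 40.2 / 2 = 20.1 cm
RCF_original = 11.18 × 20.1 × (17.583)² = 11.18 × 20.1 × 309.161889 ≈ 69,474.2 × g
Target RCF = 2 × 69,474.2 ≈ 138,948.4 × g
Your rotor: r = 145 mm = 14.5 cm
138,948.4 = 11.18 × 14.5 × (N/1000)²
(N/1000)² = 138,948.4 / 162.11 = 857.1242
N = 1000 × √857.1242 ≈ 29,276.7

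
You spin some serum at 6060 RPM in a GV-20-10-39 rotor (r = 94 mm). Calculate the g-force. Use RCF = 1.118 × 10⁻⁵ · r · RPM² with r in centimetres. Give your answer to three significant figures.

3860 x g

r = 94 mm = 9.4 cm
RCF = 1.118 × 10⁻⁵ × 9.4 × (6060)² = 1.118 × 10⁻⁵ × 9.4 × 36,723,600 ≈ 3,859.4 × g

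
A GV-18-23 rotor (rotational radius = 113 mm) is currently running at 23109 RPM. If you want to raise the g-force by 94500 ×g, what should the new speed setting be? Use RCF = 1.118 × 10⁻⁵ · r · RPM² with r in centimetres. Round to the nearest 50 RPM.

≈ 35800 RPM

r = 113 mm = 11.3 cm
Current RCF = 1.118 × 10⁻⁵ × 11.3 × (23109)² = 1.118 × 10⁻⁵ × 11.3 × 534,025,881 ≈ 67,465.6 × g
Target RCF = 67,465.6 + 94,500 = 161,965.6 × g
N² = 161,965.6 / (12.6334 × 10⁻⁵) = 1,282,042,839
N ≈ √1,282,042,839 ≈ 35,805.6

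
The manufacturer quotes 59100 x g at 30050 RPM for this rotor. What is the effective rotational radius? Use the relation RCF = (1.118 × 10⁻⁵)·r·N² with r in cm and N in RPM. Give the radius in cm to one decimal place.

r ≈ 5.9 cm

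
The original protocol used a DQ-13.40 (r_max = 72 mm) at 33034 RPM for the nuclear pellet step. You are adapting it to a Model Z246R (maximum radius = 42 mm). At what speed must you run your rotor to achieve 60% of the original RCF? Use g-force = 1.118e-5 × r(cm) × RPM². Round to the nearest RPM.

Original rotor: r = 72 mm = 7.2 cm
RCF_original = 1.118 × 10⁻⁵ × 7.2 × (33034)² = 1.118 × 10⁻⁵ × 7.2 × 1,091,245,156 ≈ 87,840.9 × g
Target RCF = 0.6 × 87,840.9 ≈ 52,704.5 × g
Your rotor: r = 42 mm = 4.2 cm
52,704.5 = 1.118 × 10⁻⁵ × 4.2 × N²
N² = 52,704.5 / (4.6956 × 10⁻⁵) = 1,122,423,120
N ≈ √1,122,423,120 ≈ 33,502.6

≈ 33503 RPM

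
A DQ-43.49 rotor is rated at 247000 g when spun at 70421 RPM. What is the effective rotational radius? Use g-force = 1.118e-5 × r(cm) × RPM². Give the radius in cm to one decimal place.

4.5 cm

247000 = 1.118 × 10⁻⁵ × r × (70421)²
r = 247000 / (1.118 × 10⁻⁵ × 4,959,117,241) = 247000 / 55442.93 ≈ 4.455 cm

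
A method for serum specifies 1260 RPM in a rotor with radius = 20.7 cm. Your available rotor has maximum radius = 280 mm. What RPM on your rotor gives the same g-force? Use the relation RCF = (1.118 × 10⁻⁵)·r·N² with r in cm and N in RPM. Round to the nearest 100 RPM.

RCF_original = 1.118 × 10⁻⁵ × 20.7 × (1260)² = 1.118 × 10⁻⁵ × 20.7 × 1,587,600 ≈ 367.4 × g
Your rotor: r = 280 mm = 28.0 cm
367.4 = 1.118 × 10⁻⁵ × 28 × N²
N² = 367.4 / (31.304 × 10⁻⁵) = 1,173,652
N ≈ √1,173,652 ≈ 1,083.4

≈ 1100 RPM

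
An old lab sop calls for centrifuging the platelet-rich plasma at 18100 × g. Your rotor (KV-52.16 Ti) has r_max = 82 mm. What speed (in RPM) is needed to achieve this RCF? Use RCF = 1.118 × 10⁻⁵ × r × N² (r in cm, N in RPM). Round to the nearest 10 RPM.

14050 RPM

r = 82 mm = 8.2 cm
RCF = 1.118 × 10⁻⁵ × r × N²
18,100 = 1.118 × 10⁻⁵ × 8.2 × N²
N² = 18,100 / (9.1676 × 10⁻⁵) = 197,434,443
N ≈ √197,434,443 ≈ 14,051.1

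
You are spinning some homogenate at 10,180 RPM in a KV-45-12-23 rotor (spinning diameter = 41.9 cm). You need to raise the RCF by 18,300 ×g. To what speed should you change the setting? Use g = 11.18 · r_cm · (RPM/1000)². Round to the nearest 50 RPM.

r = 41.9 / 2 = 20.95 cm
Current RCF = 11.18 × 20.95 × (10.18)² = 11.18 × 20.95 × 103.6324 ≈ 24,272.9 × g
Target RCF = 24,272.9 + 18,300 = 42,572.9 × g
(N/1000)² = 42,572.9 / 234.221 = 181.7638
N = 1000 × √181.7638 ≈ 13,482.0

N₂ ≈ 13500 RPM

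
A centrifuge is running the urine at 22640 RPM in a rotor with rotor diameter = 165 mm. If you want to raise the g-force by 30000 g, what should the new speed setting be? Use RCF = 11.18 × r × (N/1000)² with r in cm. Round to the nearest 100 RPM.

r = 165 mm / 2 = 82.5 mm = 8.25 cm
Current RCF = 11.18 × 8.25 × (22.64)² = 11.18 × 8.25 × 512.5696 ≈ 47,276.9 × g
Target RCF = 47,276.9 + 30,000 = 77,276.9 × g
(N/1000)² = 77,276.9 / 92.235 = 837.8262
N = 1000 × √837.8262 ≈ 28,945.2

N₂ ≈ 28900 RPM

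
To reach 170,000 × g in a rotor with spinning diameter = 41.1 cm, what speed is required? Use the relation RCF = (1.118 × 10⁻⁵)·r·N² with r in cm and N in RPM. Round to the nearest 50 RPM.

≈ 27200 RPM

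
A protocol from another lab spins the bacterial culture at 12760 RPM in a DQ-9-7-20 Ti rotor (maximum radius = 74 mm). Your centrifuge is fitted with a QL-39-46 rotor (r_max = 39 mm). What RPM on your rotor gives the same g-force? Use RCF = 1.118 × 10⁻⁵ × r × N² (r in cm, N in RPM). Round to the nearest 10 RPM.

Original rotor: r = 74 mm = 7.4 cm
RCF = 1.118 × 10⁻⁵ × r × N²
RCF_original = 1.118 × 10⁻⁵ × 7.4 × (12760)² = 1.118 × 10⁻⁵ × 7.4 × 162,817,600 ≈ 13,470.2 × g
Your rotor: r = 39 mm = 3.9 cm
13,470.2 = 1.118 × 10⁻⁵ × 3.9 × N²
N² = 13,470.2 / (4.3602 × 10⁻⁵) = 308,935,370
N ≈ √308,935,370 ≈ 17,576.6

17580 RPM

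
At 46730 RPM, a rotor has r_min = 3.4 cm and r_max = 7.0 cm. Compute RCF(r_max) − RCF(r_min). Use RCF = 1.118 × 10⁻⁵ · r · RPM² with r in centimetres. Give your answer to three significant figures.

ΔRCF ≈ 87900 g

ΔRCF = 1.118 × 10⁻⁵ × (r_max − r_min) × N² = 1.118 × 10⁻⁵ × 3.6 × 2,183,692,900 ≈ 87,889.3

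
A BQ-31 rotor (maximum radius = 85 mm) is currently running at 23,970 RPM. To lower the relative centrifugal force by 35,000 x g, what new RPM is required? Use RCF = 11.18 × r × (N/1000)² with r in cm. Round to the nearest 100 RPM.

r = 85 mm = 8.5 cm
Current RCF = 11.18 × 8.5 × (23.97)² = 11.18 × 8.5 × 574.5609 ≈ 54,600.5 × g
Target RCF = 54,600.5 − 35,000 = 19,600.5 × g
(N/1000)² = 19,600.5 / 95.03 = 206.2559
N = 1000 × √206.2559 ≈ 14,361.6

N₂ ≈ 14400 RPM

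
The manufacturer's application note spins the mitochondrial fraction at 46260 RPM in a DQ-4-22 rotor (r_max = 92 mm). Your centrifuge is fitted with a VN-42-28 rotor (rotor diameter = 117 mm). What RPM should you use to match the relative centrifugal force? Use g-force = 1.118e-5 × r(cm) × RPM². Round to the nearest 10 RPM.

58010 RPM

Original rotor: r = 92 mm = 9.2 cm
RCF = 1.118 × 10⁻⁵ × r × N²
RCF_original = 1.118 × 10⁻⁵ × 9.2 × (46260)² = 1.118 × 10⁻⁵ × 9.2 × 2,139,987,600 ≈ 220,110.6 × g
Your rotor: r = 117 mm / 2 = 58.5 mm = 5.85 cm
220,110.6 = 1.118 × 10⁻⁵ × 5.85 × N²
N² = 220,110.6 / (6.5403 × 10⁻⁵) = 3,365,451,126
N ≈ √3,365,451,126 ≈ 58,012.5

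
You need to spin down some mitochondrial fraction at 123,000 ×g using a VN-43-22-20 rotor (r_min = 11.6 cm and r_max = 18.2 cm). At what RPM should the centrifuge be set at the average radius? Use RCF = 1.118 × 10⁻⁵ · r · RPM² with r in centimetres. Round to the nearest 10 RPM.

≈ 27170 RPM

r_avg = (11.6 + 18.2) / 2 = 14.9 cm
123,000 = 1.118 × 10⁻⁵ × 14.9 × N²
N² = 123,000 / (16.6582 × 10⁻⁵) = 738,375,095
N ≈ √738,375,095 ≈ 27,173.1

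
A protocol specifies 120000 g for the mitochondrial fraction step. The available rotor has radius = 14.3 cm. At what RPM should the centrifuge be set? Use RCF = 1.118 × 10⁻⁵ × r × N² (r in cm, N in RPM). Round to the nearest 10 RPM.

N ≈ 27400 RPM

120,000 = 1.118 × 10⁻⁵ × 14.3 × N²
N² = 120,000 / (15.9874 × 10⁻⁵) = 750,591,090
N ≈ √750,591,090 ≈ 27,396.9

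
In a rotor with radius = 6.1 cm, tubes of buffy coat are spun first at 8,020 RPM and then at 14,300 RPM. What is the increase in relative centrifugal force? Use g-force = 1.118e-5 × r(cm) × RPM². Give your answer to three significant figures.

RCF₁ = 1.118 × 10⁻⁵ × 6.1 × (8020)² = 1.118 × 10⁻⁵ × 6.1 × 64,320,400 ≈ 4,386.5 × g
RCF₂ = 1.118 × 10⁻⁵ × 6.1 × (14300)² = 1.118 × 10⁻⁵ × 6.1 × 204,490,000 ≈ 13,945.8 × g
Increase = 13,945.8 − 4,386.5 = 9,559.3

≈ 9560 ×g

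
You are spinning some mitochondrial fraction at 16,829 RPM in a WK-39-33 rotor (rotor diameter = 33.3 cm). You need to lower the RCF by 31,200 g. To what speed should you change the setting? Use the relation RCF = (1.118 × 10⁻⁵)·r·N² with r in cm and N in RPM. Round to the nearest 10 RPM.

≈ 10750 RPM

r = 33.3 / 2 = 16.65 cm
Current RCF = 1.118 × 10⁻⁵ × 16.65 × (16829)² = 1.118 × 10⁻⁵ × 16.65 × 283,215,241 ≈ 52,719.7 × g
Target RCF = 52,719.7 − 31,200 = 21,519.7 × g
N² = 21,519.7 / (18.6147 × 10⁻⁵) = 115,605,946
N ≈ √115,605,946 ≈ 10,752.0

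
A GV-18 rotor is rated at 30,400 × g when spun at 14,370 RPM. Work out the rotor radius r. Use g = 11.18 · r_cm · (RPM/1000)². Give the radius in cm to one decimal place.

30400 = 11.18 × r × (14.37)²
r = 30400 / (11.18 × 206.4969) = 30400 / 2308.635 ≈ 13.168 cm

13.2 cm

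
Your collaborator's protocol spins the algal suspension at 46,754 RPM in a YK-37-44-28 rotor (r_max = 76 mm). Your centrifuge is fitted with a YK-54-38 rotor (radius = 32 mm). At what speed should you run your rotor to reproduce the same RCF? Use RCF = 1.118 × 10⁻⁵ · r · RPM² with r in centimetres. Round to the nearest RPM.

72053 RPM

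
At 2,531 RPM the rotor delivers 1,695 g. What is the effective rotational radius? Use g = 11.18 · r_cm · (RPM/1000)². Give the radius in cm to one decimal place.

23.7 cm

RCF = 11.18 × r × (N/1000)²
1695 = 11.18 × r × (2.531)²
r = 1695 / (11.18 × 6.405961) = 1695 / 71.61864 ≈ 23.667 cm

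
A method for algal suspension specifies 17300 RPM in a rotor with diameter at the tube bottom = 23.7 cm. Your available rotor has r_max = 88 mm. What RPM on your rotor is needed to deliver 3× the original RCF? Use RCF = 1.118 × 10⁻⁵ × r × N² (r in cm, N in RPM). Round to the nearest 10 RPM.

≈ 34770 RPM

Original rotor: r = 23.7 / 2 = 11.85 cm
RCF_original = 1.118 × 10⁻⁵ × 11.85 × (17300)² = 1.118 × 10⁻⁵ × 11.85 × 299,290,000 ≈ 39,650.8 × g
Target RCF = 3 × 39,650.8 ≈ 118,952.4 × g
Your rotor: r = 88 mm = 8.8 cm
118,952.4 = 1.118 × 10⁻⁵ × 8.8 × N²
N² = 118,952.4 / (9.8384 × 10⁻⁵) = 1,209,062,449
N ≈ √1,209,062,449 ≈ 34,771.6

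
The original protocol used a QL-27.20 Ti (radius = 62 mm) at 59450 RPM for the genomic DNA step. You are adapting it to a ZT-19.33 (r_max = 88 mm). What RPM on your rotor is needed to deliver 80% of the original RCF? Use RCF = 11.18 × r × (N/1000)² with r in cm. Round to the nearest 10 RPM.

≈ 44630 RPM

Original rotor: r = 62 mm = 6.2 cm
RCF_original = 11.18 × 6.2 × (59.45)² = 11.18 × 6.2 × 3,534.3025 ≈ 244,983.7 × g
Target RCF = 0.8 × 244,983.7 ≈ 195,987 × g
Your rotor: r = 88 mm = 8.8 cm
195,987 = 11.18 × 8.8 × (N/1000)²
(N/1000)² = 195,987 / 98.384 = 1992.062
N = 1000 × √1992.062 ≈ 44,632.5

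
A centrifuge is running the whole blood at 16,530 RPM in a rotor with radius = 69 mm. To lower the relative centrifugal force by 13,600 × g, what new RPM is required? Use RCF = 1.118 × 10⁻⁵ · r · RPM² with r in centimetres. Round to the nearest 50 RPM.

9850 RPM

r = 69 mm = 6.9 cm
Current RCF = 1.118 × 10⁻⁵ × 6.9 × (16530)² = 1.118 × 10⁻⁵ × 6.9 × 273,240,900 ≈ 21,078.3 × g
Target RCF = 21,078.3 − 13,600 = 7,478.3 × g
N² = 7,478.3 / (7.7142 × 10⁻⁵) = 96,942,003
N ≈ √96,942,003 ≈ 9,845.9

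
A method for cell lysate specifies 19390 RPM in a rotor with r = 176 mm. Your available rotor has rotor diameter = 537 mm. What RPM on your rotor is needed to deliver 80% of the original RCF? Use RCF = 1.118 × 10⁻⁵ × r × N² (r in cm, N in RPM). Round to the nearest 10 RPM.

14040 RPM

Original rotor: r = 176 mm = 17.6 cm
RCF_original = 1.118 × 10⁻⁵ × 17.6 × (19390)² = 1.118 × 10⁻⁵ × 17.6 × 375,972,100 ≈ 73,979.3 × g
Target RCF = 0.8 × 73,979.3 ≈ 59,183.4 × g
Your rotor: r = 537 mm / 2 = 268.5 mm = 26.85 cm
59,183.4 = 1.118 × 10⁻⁵ × 26.85 × N²
N² = 59,183.4 / (30.0183 × 10⁻⁵) = 197,157,734
N ≈ √197,157,734 ≈ 14,041.3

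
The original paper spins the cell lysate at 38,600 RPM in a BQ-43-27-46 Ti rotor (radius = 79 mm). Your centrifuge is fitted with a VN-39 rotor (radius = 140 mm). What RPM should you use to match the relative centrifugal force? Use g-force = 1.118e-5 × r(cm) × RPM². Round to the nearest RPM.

Original rotor: r = 79 mm = 7.9 cm
RCF_original = 1.118 × 10⁻⁵ × 7.9 × (38600)² = 1.118 × 10⁻⁵ × 7.9 × 1,489,960,000 ≈ 131,596.2 × g
Your rotor: r = 140 mm = 14.0 cm
131,596.2 = 1.118 × 10⁻⁵ × 14 × N²
N² = 131,596.2 / (15.652 × 10⁻⁵) = 840,762,842
N ≈ √840,762,842 ≈ 28,995.9

28996 RPM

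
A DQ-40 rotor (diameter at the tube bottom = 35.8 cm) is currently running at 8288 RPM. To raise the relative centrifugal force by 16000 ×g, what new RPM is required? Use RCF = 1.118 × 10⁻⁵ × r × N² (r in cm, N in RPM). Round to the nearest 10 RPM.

N₂ ≈ 12190 RPM

r = 35.8 / 2 = 17.9 cm
Current RCF = 1.118 × 10⁻⁵ × 17.9 × (8288)² = 1.118 × 10⁻⁵ × 17.9 × 68,690,944 ≈ 13,746.6 × g
Target RCF = 13,746.6 + 16,000 = 29,746.6 × g
N² = 29,746.6 / (20.0122 × 10⁻⁵) = 148,642,328
N ≈ √148,642,328 ≈ 12,191.9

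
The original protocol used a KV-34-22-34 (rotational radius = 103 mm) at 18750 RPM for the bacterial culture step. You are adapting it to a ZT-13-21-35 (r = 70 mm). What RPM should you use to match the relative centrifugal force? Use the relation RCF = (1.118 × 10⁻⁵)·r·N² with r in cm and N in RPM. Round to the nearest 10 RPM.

≈ 22740 RPM

Original rotor: r = 103 mm = 10.3 cm
RCF_original = 1.118 × 10⁻⁵ × 10.3 × (18750)² = 1.118 × 10⁻⁵ × 10.3 × 351,562,500 ≈ 40,483.8 × g
Your rotor: r = 70 mm = 7.0 cm
40,483.8 = 1.118 × 10⁻⁵ × 7 × N²
N² = 40,483.8 / (7.826 × 10⁻⁵) = 517,298,748
N ≈ √517,298,748 ≈ 22,744.2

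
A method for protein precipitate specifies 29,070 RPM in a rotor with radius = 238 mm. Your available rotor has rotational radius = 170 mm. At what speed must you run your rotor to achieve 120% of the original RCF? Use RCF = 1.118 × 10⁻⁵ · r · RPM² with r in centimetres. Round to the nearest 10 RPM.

≈ 37680 RPM

Original rotor: r = 238 mm = 23.8 cm
RCF = 1.118 × 10⁻⁵ × r × N²
RCF_original = 1.118 × 10⁻⁵ × 23.8 × (29070)² = 1.118 × 10⁻⁵ × 23.8 × 845,064,900 ≈ 224,858.2 × g
Target RCF = 1.2 × 224,858.2 ≈ 269,829.8 × g
Your rotor: r = 170 mm = 17.0 cm
269,829.8 = 1.118 × 10⁻⁵ × 17 × N²
N² = 269,829.8 / (19.006 × 10⁻⁵) = 1,419,708,513
N ≈ √1,419,708,513 ≈ 37,679.0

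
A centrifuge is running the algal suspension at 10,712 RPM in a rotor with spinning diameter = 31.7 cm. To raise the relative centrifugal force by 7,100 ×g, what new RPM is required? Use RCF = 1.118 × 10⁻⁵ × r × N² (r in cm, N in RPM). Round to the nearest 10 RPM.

r = 31.7 / 2 = 15.85 cm
Current RCF = 1.118 × 10⁻⁵ × 15.85 × (10712)² = 1.118 × 10⁻⁵ × 15.85 × 114,746,944 ≈ 20,333.5 × g
Target RCF = 20,333.5 + 7,100 = 27,433.5 × g
N² = 27,433.5 / (17.7203 × 10⁻⁵) = 154,813,970
N ≈ √154,813,970 ≈ 12,442.4

N₂ ≈ 12440 RPM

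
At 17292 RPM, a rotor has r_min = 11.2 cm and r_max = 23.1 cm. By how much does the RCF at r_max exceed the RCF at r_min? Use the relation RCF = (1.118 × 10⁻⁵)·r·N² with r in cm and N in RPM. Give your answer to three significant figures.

ΔRCF = 1.118 × 10⁻⁵ × (r_max − r_min) × N² = 1.118 × 10⁻⁵ × 11.9 × 299,013,264 ≈ 39,781.3

39800 x g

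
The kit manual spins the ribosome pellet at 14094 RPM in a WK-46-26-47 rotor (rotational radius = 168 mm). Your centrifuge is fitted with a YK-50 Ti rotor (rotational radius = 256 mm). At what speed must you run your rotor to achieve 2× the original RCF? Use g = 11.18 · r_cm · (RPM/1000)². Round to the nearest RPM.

≈ 16147 RPM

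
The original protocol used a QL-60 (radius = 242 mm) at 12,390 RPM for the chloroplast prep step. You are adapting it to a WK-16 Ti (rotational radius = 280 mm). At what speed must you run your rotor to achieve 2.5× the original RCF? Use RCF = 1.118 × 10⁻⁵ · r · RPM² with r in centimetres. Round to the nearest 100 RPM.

Original rotor: r = 242 mm = 24.2 cm
RCF = 1.118 × 10⁻⁵ × r × N²
RCF_original = 1.118 × 10⁻⁵ × 24.2 × (12390)² = 1.118 × 10⁻⁵ × 24.2 × 153,512,100 ≈ 41,533.6 × g
Target RCF = 2.5 × 41,533.6 ≈ 103,834 × g
Your rotor: r = 280 mm = 28.0 cm
103,834 = 1.118 × 10⁻⁵ × 28 × N²
N² = 103,834 / (31.304 × 10⁻⁵) = 331,695,630
N ≈ √331,695,630 ≈ 18,212.5

≈ 18200 RPM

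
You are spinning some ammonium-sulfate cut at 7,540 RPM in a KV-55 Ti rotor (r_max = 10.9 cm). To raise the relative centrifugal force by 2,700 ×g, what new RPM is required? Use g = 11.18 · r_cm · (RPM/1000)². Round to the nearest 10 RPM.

N₂ ≈ 8890 RPM

Current RCF = 11.18 × 10.9 × (7.54)² = 11.18 × 10.9 × 56.8516 ≈ 6,928 × g
Target RCF = 6,928 + 2,700 = 9,628 × g
(N/1000)² = 9,628 / 121.862 = 79.0074
N = 1000 × √79.0074 ≈ 8,888.6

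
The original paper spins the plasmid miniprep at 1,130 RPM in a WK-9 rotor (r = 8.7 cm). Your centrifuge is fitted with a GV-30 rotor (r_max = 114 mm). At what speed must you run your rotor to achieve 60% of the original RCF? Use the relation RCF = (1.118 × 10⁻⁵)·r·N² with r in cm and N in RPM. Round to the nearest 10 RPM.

RCF_original = 1.118 × 10⁻⁵ × 8.7 × (1130)² = 1.118 × 10⁻⁵ × 8.7 × 1,276,900 ≈ 124.2 × g
Target RCF = 0.6 × 124.2 ≈ 74.5 × g
Your rotor: r = 114 mm = 11.4 cm
74.5 = 1.118 × 10⁻⁵ × 11.4 × N²
N² = 74.5 / (12.7452 × 10⁻⁵) = 584,534
N ≈ √584,534 ≈ 764.5

≈ 760 RPM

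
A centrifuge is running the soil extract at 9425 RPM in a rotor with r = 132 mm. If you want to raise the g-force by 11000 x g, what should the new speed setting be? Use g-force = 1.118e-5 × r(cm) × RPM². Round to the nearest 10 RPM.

r = 132 mm = 13.2 cm
Current RCF = 1.118 × 10⁻⁵ × 13.2 × (9425)² = 1.118 × 10⁻⁵ × 13.2 × 88,830,625 ≈ 13,109.3 × g
Target RCF = 13,109.3 + 11,000 = 24,109.3 × g
N² = 24,109.3 / (14.7576 × 10⁻⁵) = 163,368,705
N ≈ √163,368,705 ≈ 12,781.6

≈ 12780 RPM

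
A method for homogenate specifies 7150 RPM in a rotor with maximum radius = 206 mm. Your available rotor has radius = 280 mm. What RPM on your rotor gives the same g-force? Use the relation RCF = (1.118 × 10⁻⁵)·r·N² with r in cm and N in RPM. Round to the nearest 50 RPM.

Original rotor: r = 206 mm = 20.6 cm
RCF_original = 1.118 × 10⁻⁵ × 20.6 × (7150)² = 1.118 × 10⁻⁵ × 20.6 × 51,122,500 ≈ 11,773.9 × g
Your rotor: r = 280 mm = 28.0 cm
11,773.9 = 1.118 × 10⁻⁵ × 28 × N²
N² = 11,773.9 / (31.304 × 10⁻⁵) = 37,611,487
N ≈ √37,611,487 ≈ 6,132.8

≈ 6150 RPM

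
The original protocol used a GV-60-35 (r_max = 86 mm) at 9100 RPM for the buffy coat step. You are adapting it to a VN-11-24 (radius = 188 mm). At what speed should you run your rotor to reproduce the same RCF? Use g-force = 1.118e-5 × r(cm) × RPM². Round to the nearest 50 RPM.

Original rotor: r = 86 mm = 8.6 cm
RCF_original = 1.118 × 10⁻⁵ × 8.6 × (9100)² = 1.118 × 10⁻⁵ × 8.6 × 82,810,000 ≈ 7,962 × g
Your rotor: r = 188 mm = 18.8 cm
7,962 = 1.118 × 10⁻⁵ × 18.8 × N²
N² = 7,962 / (21.0184 × 10⁻⁵) = 37,881,095
N ≈ √37,881,095 ≈ 6,154.8

6150 RPM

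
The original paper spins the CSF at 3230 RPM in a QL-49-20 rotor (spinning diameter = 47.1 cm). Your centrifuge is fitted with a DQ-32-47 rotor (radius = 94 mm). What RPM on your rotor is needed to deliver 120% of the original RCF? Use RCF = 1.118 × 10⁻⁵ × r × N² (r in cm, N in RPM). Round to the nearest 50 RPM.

Original rotor: r = 47.1 / 2 = 23.55 cm
RCF = 1.118 × 10⁻⁵ × r × N²
RCF_original = 1.118 × 10⁻⁵ × 23.55 × (3230)² = 1.118 × 10⁻⁵ × 23.55 × 10,432,900 ≈ 2,746.9 × g
Target RCF = 1.2 × 2,746.9 ≈ 3,296.3 × g
Your rotor: r = 94 mm = 9.4 cm
3,296.3 = 1.118 × 10⁻⁵ × 9.4 × N²
N² = 3,296.3 / (10.5092 × 10⁻⁵) = 31,365,851
N ≈ √31,365,851 ≈ 5,600.5

≈ 5600 RPM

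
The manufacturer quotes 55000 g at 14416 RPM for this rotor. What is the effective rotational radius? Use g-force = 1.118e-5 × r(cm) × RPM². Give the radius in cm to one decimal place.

RCF = 1.118 × 10⁻⁵ × r × N²
55000 = 1.118 × 10⁻⁵ × r × (14416)²
r = 55000 / (1.118 × 10⁻⁵ × 207,821,056) = 55000 / 2323.439 ≈ 23.672 cm

23.7 cm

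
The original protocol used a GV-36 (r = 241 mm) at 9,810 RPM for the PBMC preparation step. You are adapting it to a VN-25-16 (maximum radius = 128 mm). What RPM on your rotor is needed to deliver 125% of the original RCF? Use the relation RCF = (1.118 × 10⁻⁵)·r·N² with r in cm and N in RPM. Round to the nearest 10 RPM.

15050 RPM

Original rotor: r = 241 mm = 24.1 cm
RCF_original = 1.118 × 10⁻⁵ × 24.1 × (9810)² = 1.118 × 10⁻⁵ × 24.1 × 96,236,100 ≈ 25,929.7 × g
Target RCF = 1.25 × 25,929.7 ≈ 32,412.1 × g
Your rotor: r = 128 mm = 12.8 cm
32,412.1 = 1.118 × 10⁻⁵ × 12.8 × N²
N² = 32,412.1 / (14.3104 × 10⁻⁵) = 226,493,320
N ≈ √226,493,320 ≈ 15,049.7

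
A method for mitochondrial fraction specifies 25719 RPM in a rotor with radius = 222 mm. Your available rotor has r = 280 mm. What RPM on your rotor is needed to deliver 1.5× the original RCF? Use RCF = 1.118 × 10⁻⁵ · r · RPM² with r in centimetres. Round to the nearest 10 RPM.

28050 RPM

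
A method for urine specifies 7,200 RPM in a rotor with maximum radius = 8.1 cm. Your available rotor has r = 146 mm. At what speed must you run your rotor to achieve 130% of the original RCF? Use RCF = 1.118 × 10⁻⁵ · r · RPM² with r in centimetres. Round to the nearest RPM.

RCF_original = 1.118 × 10⁻⁵ × 8.1 × (7200)² = 1.118 × 10⁻⁵ × 8.1 × 51,840,000 ≈ 4,694.5 × g
Target RCF = 1.3 × 4,694.5 ≈ 6,102.9 × g
Your rotor: r = 146 mm = 14.6 cm
6,102.9 = 1.118 × 10⁻⁵ × 14.6 × N²
N² = 6,102.9 / (16.3228 × 10⁻⁵) = 37,388,806
N ≈ √37,388,806 ≈ 6,114.6

6115 RPM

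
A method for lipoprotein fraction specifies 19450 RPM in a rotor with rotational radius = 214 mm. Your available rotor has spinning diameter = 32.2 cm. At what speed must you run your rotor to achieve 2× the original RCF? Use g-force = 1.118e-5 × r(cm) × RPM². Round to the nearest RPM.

≈ 31712 RPM

Original rotor: r = 214 mm = 21.4 cm
RCF_original = 1.118 × 10⁻⁵ × 21.4 × (19450)² = 1.118 × 10⁻⁵ × 21.4 × 378,302,500 ≈ 90,509.6 × g
Target RCF = 2 × 90,509.6 ≈ 181,019.2 × g
Your rotor: r = 32.2 / 2 = 16.1 cm
181,019.2 = 1.118 × 10⁻⁵ × 16.1 × N²
N² = 181,019.2 / (17.9998 × 10⁻⁵) = 1,005,673,396
N ≈ √1,005,673,396 ≈ 31,712.4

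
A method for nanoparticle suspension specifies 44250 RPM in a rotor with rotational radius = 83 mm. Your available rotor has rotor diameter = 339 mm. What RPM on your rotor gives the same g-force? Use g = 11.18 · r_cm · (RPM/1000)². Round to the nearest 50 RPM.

Original rotor: r = 83 mm = 8.3 cm
RCF = 11.18 × r × (N/1000)²
RCF_original = 11.18 × 8.3 × (44.25)² = 11.18 × 8.3 × 1,958.0625 ≈ 181,696.5 × g
Your rotor: r = 339 mm / 2 = 169.5 mm = 16.95 cm
181,696.5 = 11.18 × 16.95 × (N/1000)²
(N/1000)² = 181,696.5 / 189.501 = 958.8155
N = 1000 × √958.8155 ≈ 30,964.7

≈ 30950 RPM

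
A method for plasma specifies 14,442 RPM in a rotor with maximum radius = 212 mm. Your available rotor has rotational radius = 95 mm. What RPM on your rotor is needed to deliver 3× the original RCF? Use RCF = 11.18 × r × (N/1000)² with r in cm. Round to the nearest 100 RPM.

Original rotor: r = 212 mm = 21.2 cm
RCF_original = 11.18 × 21.2 × (14.442)² = 11.18 × 21.2 × 208.571364 ≈ 49,434.8 × g
Target RCF = 3 × 49,434.8 ≈ 148,304.4 × g
Your rotor: r = 95 mm = 9.5 cm
148,304.4 = 11.18 × 9.5 × (N/1000)²
(N/1000)² = 148,304.4 / 106.21 = 1396.332
N = 1000 × √1396.332 ≈ 37,367.5

37400 RPM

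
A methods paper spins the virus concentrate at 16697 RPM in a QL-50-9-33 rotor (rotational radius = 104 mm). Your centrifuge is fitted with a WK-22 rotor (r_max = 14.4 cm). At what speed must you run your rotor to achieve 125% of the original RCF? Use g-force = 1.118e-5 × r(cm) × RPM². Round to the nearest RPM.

15865 RPM

Original rotor: r = 104 mm = 10.4 cm
RCF_original = 1.118 × 10⁻⁵ × 10.4 × (16697)² = 1.118 × 10⁻⁵ × 10.4 × 278,789,809 ≈ 32,415.4 × g
Target RCF = 1.25 × 32,415.4 ≈ 40,519.2 × g
40,519.2 = 1.118 × 10⁻⁵ × 14.4 × N²
N² = 40,519.2 / (16.0992 × 10⁻⁵) = 251,684,556
N ≈ √251,684,556 ≈ 15,864.6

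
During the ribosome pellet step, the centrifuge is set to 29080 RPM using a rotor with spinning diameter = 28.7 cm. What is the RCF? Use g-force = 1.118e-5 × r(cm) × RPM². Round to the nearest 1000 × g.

r = 28.7 / 2 = 14.35 cm
RCF = 1.118 × 10⁻⁵ × r × N²
RCF = 1.118 × 10⁻⁵ × 14.35 × (29080)² = 1.118 × 10⁻⁵ × 14.35 × 845,646,400 ≈ 135,669.6 × g

RCF ≈ 136000 x g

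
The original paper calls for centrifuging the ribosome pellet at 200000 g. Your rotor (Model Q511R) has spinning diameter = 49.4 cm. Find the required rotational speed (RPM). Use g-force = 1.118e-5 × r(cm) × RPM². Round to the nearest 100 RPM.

N ≈ 26900 RPM

r = 49.4 / 2 = 24.7 cm
RCF = 1.118 × 10⁻⁵ × r × N²
200,000 = 1.118 × 10⁻⁵ × 24.7 × N²
N² = 200,000 / (27.6146 × 10⁻⁵) = 724,254,561
N ≈ √724,254,561 ≈ 26,912.0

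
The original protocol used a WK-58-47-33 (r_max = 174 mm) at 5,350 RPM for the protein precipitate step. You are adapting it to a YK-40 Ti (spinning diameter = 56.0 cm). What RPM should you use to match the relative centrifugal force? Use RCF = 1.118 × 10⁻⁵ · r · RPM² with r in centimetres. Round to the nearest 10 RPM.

4220 RPM

Original rotor: r = 174 mm = 17.4 cm
RCF_original = 1.118 × 10⁻⁵ × 17.4 × (5350)² = 1.118 × 10⁻⁵ × 17.4 × 28,622,500 ≈ 5,568 × g
Your rotor: r = 56.0 / 2 = 28 cm
5,568 = 1.118 × 10⁻⁵ × 28 × N²
N² = 5,568 / (31.304 × 10⁻⁵) = 17,786,864
N ≈ √17,786,864 ≈ 4,217.4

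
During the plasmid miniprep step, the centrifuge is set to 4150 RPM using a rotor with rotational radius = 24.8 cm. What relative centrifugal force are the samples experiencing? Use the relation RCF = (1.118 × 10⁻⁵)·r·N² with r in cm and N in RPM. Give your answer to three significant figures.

RCF = 1.118 × 10⁻⁵ × 24.8 × (4150)² = 1.118 × 10⁻⁵ × 24.8 × 17,222,500 ≈ 4,775.2 × g

RCF ≈ 4780 g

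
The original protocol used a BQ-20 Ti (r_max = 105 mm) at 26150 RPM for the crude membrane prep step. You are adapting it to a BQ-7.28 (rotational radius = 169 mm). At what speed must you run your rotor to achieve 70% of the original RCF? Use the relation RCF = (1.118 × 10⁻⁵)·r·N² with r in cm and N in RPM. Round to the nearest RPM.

≈ 17245 RPM

Original rotor: r = 105 mm = 10.5 cm
RCF = 1.118 × 10⁻⁵ × r × N²
RCF_original = 1.118 × 10⁻⁵ × 10.5 × (26150)² = 1.118 × 10⁻⁵ × 10.5 × 683,822,500 ≈ 80,273.9 × g
Target RCF = 0.7 × 80,273.9 ≈ 56,191.7 × g
Your rotor: r = 169 mm = 16.9 cm
56,191.7 = 1.118 × 10⁻⁵ × 16.9 × N²
N² = 56,191.7 / (18.8942 × 10⁻⁵) = 297,401,848
N ≈ √297,401,848 ≈ 17,245.3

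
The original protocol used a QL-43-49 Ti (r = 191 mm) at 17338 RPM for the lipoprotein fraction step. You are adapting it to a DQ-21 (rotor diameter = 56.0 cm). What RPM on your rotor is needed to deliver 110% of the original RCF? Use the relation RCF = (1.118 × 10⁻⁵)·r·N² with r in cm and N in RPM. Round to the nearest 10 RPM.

Original rotor: r = 191 mm = 19.1 cm
RCF_original = 1.118 × 10⁻⁵ × 19.1 × (17338)² = 1.118 × 10⁻⁵ × 19.1 × 300,606,244 ≈ 64,190.9 × g
Target RCF = 1.1 × 64,190.9 ≈ 70,610 × g
Your rotor: r = 56.0 / 2 = 28 cm
70,610 = 1.118 × 10⁻⁵ × 28 × N²
N² = 70,610 / (31.304 × 10⁻⁵) = 225,562,228
N ≈ √225,562,228 ≈ 15,018.7

15020 RPM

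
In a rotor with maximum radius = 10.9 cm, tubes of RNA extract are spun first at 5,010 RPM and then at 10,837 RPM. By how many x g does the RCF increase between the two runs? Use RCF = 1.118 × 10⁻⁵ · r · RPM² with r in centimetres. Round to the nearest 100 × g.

RCF₁ = 1.118 × 10⁻⁵ × 10.9 × (5010)² = 1.118 × 10⁻⁵ × 10.9 × 25,100,100 ≈ 3,058.7 × g
RCF₂ = 1.118 × 10⁻⁵ × 10.9 × (10837)² = 1.118 × 10⁻⁵ × 10.9 × 117,440,569 ≈ 14,311.5 × g
Increase = 14,311.5 − 3,058.7 = 11,252.8

≈ 11300 x g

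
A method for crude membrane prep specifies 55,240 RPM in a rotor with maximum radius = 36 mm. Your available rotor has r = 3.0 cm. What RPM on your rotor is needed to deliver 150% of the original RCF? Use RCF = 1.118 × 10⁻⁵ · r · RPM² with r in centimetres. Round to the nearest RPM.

Original rotor: r = 36 mm = 3.6 cm
RCF = 1.118 × 10⁻⁵ × r × N²
RCF_original = 1.118 × 10⁻⁵ × 3.6 × (55240)² = 1.118 × 10⁻⁵ × 3.6 × 3,051,457,600 ≈ 122,815.1 × g
Target RCF = 1.5 × 122,815.1 ≈ 184,222.7 × g
184,222.7 = 1.118 × 10⁻⁵ × 3 × N²
N² = 184,222.7 / (3.354 × 10⁻⁵) = 5,492,626,714
N ≈ √5,492,626,714 ≈ 74,112.3

≈ 74112 RPM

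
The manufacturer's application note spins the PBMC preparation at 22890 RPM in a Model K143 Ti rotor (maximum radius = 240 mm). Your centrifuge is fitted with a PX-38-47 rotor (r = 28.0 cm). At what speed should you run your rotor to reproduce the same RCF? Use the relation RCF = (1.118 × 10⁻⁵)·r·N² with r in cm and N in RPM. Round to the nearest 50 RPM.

Original rotor: r = 240 mm = 24.0 cm
RCF_original = 1.118 × 10⁻⁵ × 24 × (22890)² = 1.118 × 10⁻⁵ × 24 × 523,952,100 ≈ 140,586.8 × g
140,586.8 = 1.118 × 10⁻⁵ × 28 × N²
N² = 140,586.8 / (31.304 × 10⁻⁵) = 449,101,712
N ≈ √449,101,712 ≈ 21,192.0

21200 RPM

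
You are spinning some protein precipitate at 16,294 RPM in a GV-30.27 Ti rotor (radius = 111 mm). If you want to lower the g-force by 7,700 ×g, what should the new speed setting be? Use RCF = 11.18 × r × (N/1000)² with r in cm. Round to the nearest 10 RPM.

r = 111 mm = 11.1 cm
Current RCF = 11.18 × 11.1 × (16.294)² = 11.18 × 11.1 × 265.494436 ≈ 32,947.3 × g
Target RCF = 32,947.3 − 7,700 = 25,247.3 × g
(N/1000)² = 25,247.3 / 124.098 = 203.4465
N = 1000 × √203.4465 ≈ 14,263.5

≈ 14260 RPM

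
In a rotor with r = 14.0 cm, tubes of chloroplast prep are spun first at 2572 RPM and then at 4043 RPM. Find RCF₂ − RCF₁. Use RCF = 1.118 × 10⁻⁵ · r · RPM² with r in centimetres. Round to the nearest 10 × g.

≈ 1520 ×g

RCF₁ = 1.118 × 10⁻⁵ × 14 × (2572)² = 1.118 × 10⁻⁵ × 14 × 6,615,184 ≈ 1,035.4 × g
RCF₂ = 1.118 × 10⁻⁵ × 14 × (4043)² = 1.118 × 10⁻⁵ × 14 × 16,345,849 ≈ 2,558.5 × g
Increase = 2,558.5 − 1,035.4 = 1,523.1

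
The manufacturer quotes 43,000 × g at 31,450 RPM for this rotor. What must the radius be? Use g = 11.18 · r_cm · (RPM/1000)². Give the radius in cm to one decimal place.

RCF = 11.18 × r × (N/1000)²
43000 = 11.18 × r × (31.45)²
r = 43000 / (11.18 × 989.1025) = 43000 / 11058.17 ≈ 3.889 cm

r ≈ 3.9 cm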